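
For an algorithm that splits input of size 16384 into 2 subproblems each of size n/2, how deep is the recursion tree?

For divide and conquer with division factor 2:

Problem sizes at each level:
Level 0: 16384
Level 1: 8192
Level 2: 4096
Level 3: 2048
Level 4: 1024
Level 5: 512
Level 6: 256
Level 7: 128
Level 8: 64
Level 9: 32
Level 10: 16
Level 11: 8
Level 12: 4
Level 13: 2
Level 14: 1

The root is level 0 and the size-1 base case is level 14 (the tree spans levels 0 through 14, i.e. 15 levels counting the root), so the depth is the number of divisions: log_2(16384) = 14

The recursion tree depth is log_2(16384) = 14. At each level, the problem size is divided by 2, so it takes 14 divisions to reduce to a base case of size 1. The algorithm makes 2 recursive calls at each level.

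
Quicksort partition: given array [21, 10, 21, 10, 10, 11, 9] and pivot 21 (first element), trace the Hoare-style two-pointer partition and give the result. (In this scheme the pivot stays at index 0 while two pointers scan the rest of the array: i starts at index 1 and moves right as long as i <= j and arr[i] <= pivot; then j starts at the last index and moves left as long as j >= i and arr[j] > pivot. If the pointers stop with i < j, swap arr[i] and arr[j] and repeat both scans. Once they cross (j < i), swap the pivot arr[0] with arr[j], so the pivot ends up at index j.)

Hoare-style two-pointer partition with pivot = 21:

Initial array: [21, 10, 21, 10, 10, 11, 9]

Pointers start at i = 1, j = 6.
i ends at 7, j ends at 6: the pointers have crossed (j < i), so scanning stops.

Swap pivot arr[0] with arr[6] to place pivot at position 6: [9, 10, 21, 10, 10, 11, 21]
Pivot position: 6

After partitioning with pivot 21, the array becomes [9, 10, 21, 10, 10, 11, 21]. The pivot is placed at index 6. All elements to the left of the pivot are <= 21, and all elements to the right are > 21.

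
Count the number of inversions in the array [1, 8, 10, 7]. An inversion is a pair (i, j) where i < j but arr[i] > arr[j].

Finding inversions in [1, 8, 10, 7]:

(1, 3): arr[1]=8 > arr[3]=7
(2, 3): arr[2]=10 > arr[3]=7

Total inversions: 2

The array has 2 inversion(s): (1,3), (2,3). Each pair (i,j) satisfies i < j and arr[i] > arr[j].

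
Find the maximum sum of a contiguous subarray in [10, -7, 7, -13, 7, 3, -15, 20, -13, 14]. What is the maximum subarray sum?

Using Kadane's algorithm on [10, -7, 7, -13, 7, 3, -15, 20, -13, 14]:

Scanning through the array:
Position 1 (value -7): max_ending_here = 3, max_so_far = 10
Position 2 (value 7): max_ending_here = 10, max_so_far = 10
Position 3 (value -13): max_ending_here = -3, max_so_far = 10
Position 4 (value 7): max_ending_here = 7, max_so_far = 10
Position 5 (value 3): max_ending_here = 10, max_so_far = 10
Position 6 (value -15): max_ending_here = -5, max_so_far = 10
Position 7 (value 20): max_ending_here = 20, max_so_far = 20
Position 8 (value -13): max_ending_here = 7, max_so_far = 20
Position 9 (value 14): max_ending_here = 21, max_so_far = 21

Maximum subarray: [20, -13, 14]
Maximum sum: 21

The maximum subarray is [20, -13, 14] with sum 21. This subarray runs from index 7 to index 9.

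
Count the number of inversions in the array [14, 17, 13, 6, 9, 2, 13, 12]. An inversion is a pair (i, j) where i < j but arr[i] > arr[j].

Finding inversions in [14, 17, 13, 6, 9, 2, 13, 12]:

(0, 2): arr[0]=14 > arr[2]=13
(0, 3): arr[0]=14 > arr[3]=6
(0, 4): arr[0]=14 > arr[4]=9
(0, 5): arr[0]=14 > arr[5]=2
(0, 6): arr[0]=14 > arr[6]=13
(0, 7): arr[0]=14 > arr[7]=12
(1, 2): arr[1]=17 > arr[2]=13
(1, 3): arr[1]=17 > arr[3]=6
(1, 4): arr[1]=17 > arr[4]=9
(1, 5): arr[1]=17 > arr[5]=2
(1, 6): arr[1]=17 > arr[6]=13
(1, 7): arr[1]=17 > arr[7]=12
(2, 3): arr[2]=13 > arr[3]=6
(2, 4): arr[2]=13 > arr[4]=9
(2, 5): arr[2]=13 > arr[5]=2
(2, 7): arr[2]=13 > arr[7]=12
(3, 5): arr[3]=6 > arr[5]=2
(4, 5): arr[4]=9 > arr[5]=2
(6, 7): arr[6]=13 > arr[7]=12

Total inversions: 19

The array has 19 inversion(s): (0,2), (0,3), (0,4), (0,5), (0,6), (0,7), (1,2), (1,3), (1,4), (1,5), (1,6), (1,7), (2,3), (2,4), (2,5), (2,7), (3,5), (4,5), (6,7). Each pair (i,j) satisfies i < j and arr[i] > arr[j].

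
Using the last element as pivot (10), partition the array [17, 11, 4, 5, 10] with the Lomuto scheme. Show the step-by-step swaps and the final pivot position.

Lomuto partition with pivot = 10:

Initial array: [17, 11, 4, 5, 10]

arr[0]=17 > 10: no swap
arr[1]=11 > 10: no swap
arr[2]=4 <= 10: swap with position 0, array becomes [4, 11, 17, 5, 10]
arr[3]=5 <= 10: swap with position 1, array becomes [4, 5, 17, 11, 10]

Place pivot at position 2: [4, 5, 10, 11, 17]
Pivot position: 2

After partitioning with pivot 10, the array becomes [4, 5, 10, 11, 17]. The pivot is placed at index 2. All elements to the left of the pivot are <= 10, and all elements to the right are > 10.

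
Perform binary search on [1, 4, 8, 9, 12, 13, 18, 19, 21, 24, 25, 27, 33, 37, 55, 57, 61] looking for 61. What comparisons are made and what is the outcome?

Binary search for 61 in [1, 4, 8, 9, 12, 13, 18, 19, 21, 24, 25, 27, 33, 37, 55, 57, 61]:

lo=0, hi=16, mid=8, arr[mid]=21 -> 21 < 61, search right half
lo=9, hi=16, mid=12, arr[mid]=33 -> 33 < 61, search right half
lo=13, hi=16, mid=14, arr[mid]=55 -> 55 < 61, search right half
lo=15, hi=16, mid=15, arr[mid]=57 -> 57 < 61, search right half
lo=16, hi=16, mid=16, arr[mid]=61 -> Found target at index 16!

Binary search finds 61 at index 16 after 5 comparisons. The search repeatedly halves the search space by comparing with the middle element.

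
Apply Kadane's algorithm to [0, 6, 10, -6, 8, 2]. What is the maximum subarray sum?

Using Kadane's algorithm on [0, 6, 10, -6, 8, 2]:

Scanning through the array:
Position 1 (value 6): max_ending_here = 6, max_so_far = 6
Position 2 (value 10): max_ending_here = 16, max_so_far = 16
Position 3 (value -6): max_ending_here = 10, max_so_far = 16
Position 4 (value 8): max_ending_here = 18, max_so_far = 18
Position 5 (value 2): max_ending_here = 20, max_so_far = 20

Maximum subarray: [0, 6, 10, -6, 8, 2]
Maximum sum: 20

The maximum subarray is [0, 6, 10, -6, 8, 2] with sum 20. This subarray runs from index 0 to index 5.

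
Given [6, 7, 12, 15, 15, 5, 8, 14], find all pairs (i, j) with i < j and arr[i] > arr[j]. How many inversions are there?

Finding inversions in [6, 7, 12, 15, 15, 5, 8, 14]:

(0, 5): arr[0]=6 > arr[5]=5
(1, 5): arr[1]=7 > arr[5]=5
(2, 5): arr[2]=12 > arr[5]=5
(2, 6): arr[2]=12 > arr[6]=8
(3, 5): arr[3]=15 > arr[5]=5
(3, 6): arr[3]=15 > arr[6]=8
(3, 7): arr[3]=15 > arr[7]=14
(4, 5): arr[4]=15 > arr[5]=5
(4, 6): arr[4]=15 > arr[6]=8
(4, 7): arr[4]=15 > arr[7]=14

Total inversions: 10

The array has 10 inversion(s): (0,5), (1,5), (2,5), (2,6), (3,5), (3,6), (3,7), (4,5), (4,6), (4,7). Each pair (i,j) satisfies i < j and arr[i] > arr[j].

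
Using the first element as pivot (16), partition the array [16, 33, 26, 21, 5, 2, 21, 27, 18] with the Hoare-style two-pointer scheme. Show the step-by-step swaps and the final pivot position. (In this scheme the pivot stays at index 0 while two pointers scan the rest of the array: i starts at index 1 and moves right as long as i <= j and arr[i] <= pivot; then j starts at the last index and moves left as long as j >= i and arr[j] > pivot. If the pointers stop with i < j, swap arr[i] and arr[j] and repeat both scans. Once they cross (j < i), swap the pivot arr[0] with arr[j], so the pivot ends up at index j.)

Hoare-style two-pointer partition with pivot = 16:

Initial array: [16, 33, 26, 21, 5, 2, 21, 27, 18]

Pointers start at i = 1, j = 8.
i stops at index 1 (arr[1]=33 > 16), j stops at index 5 (arr[5]=2 <= 16): swap arr[1] and arr[5], array becomes [16, 2, 26, 21, 5, 33, 21, 27, 18]
i stops at index 2 (arr[2]=26 > 16), j stops at index 4 (arr[4]=5 <= 16): swap arr[2] and arr[4], array becomes [16, 2, 5, 21, 26, 33, 21, 27, 18]
i ends at 3, j ends at 2: the pointers have crossed (j < i), so scanning stops.

Swap pivot arr[0] with arr[2] to place pivot at position 2: [5, 2, 16, 21, 26, 33, 21, 27, 18]
Pivot position: 2

After partitioning with pivot 16, the array becomes [5, 2, 16, 21, 26, 33, 21, 27, 18]. The pivot is placed at index 2. All elements to the left of the pivot are <= 16, and all elements to the right are > 16.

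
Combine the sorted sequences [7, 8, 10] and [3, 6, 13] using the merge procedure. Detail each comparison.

Merging process:

Compare 7 vs 3: take 3 from right. Merged: [3]
Compare 7 vs 6: take 6 from right. Merged: [3, 6]
Compare 7 vs 13: take 7 from left. Merged: [3, 6, 7]
Compare 8 vs 13: take 8 from left. Merged: [3, 6, 7, 8]
Compare 10 vs 13: take 10 from left. Merged: [3, 6, 7, 8, 10]
Append remaining from right: [13]. Merged: [3, 6, 7, 8, 10, 13]

Final merged array: [3, 6, 7, 8, 10, 13]
Total comparisons: 5

The merged array is [3, 6, 7, 8, 10, 13], requiring 5 comparisons. The merge step runs in O(n) time where n is the total number of elements.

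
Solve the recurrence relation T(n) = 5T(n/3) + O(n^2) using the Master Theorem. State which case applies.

Master Theorem for T(n) = 5T(n/3) + O(n^2):

a = 5, b = 3, c = 2
log_b(a) = log_3(5) = 1.4650

Case 3: c = 2 > log_3(5) = 1.4650
T(n) = O(n^2) = O(n^2)

For T(n) = 5T(n/3) + O(n^2): log_3(5) = 1.4650. This is Case 3 of the Master Theorem (c > log_b(a), work dominated by root), giving O(n^2).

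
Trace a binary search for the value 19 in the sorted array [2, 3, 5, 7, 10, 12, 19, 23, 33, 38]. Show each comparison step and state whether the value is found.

Binary search for 19 in [2, 3, 5, 7, 10, 12, 19, 23, 33, 38]:

lo=0, hi=9, mid=4, arr[mid]=10 -> 10 < 19, search right half
lo=5, hi=9, mid=7, arr[mid]=23 -> 23 > 19, search left half
lo=5, hi=6, mid=5, arr[mid]=12 -> 12 < 19, search right half
lo=6, hi=6, mid=6, arr[mid]=19 -> Found target at index 6!

Binary search finds 19 at index 6 after 4 comparisons. The search repeatedly halves the search space by comparing with the middle element.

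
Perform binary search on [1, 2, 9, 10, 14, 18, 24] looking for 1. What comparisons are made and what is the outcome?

Binary search for 1 in [1, 2, 9, 10, 14, 18, 24]:

lo=0, hi=6, mid=3, arr[mid]=10 -> 10 > 1, search left half
lo=0, hi=2, mid=1, arr[mid]=2 -> 2 > 1, search left half
lo=0, hi=0, mid=0, arr[mid]=1 -> Found target at index 0!

Binary search finds 1 at index 0 after 3 comparisons. The search repeatedly halves the search space by comparing with the middle element.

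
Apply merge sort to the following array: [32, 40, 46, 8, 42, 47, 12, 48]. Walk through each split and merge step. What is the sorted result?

Merge sort trace:

Split: [32, 40, 46, 8, 42, 47, 12, 48] -> [32, 40, 46, 8] and [42, 47, 12, 48]
  Split: [32, 40, 46, 8] -> [32, 40] and [46, 8]
    Split: [32, 40] -> [32] and [40]
    Merge: [32] + [40] -> [32, 40]
    Split: [46, 8] -> [46] and [8]
    Merge: [46] + [8] -> [8, 46]
  Merge: [32, 40] + [8, 46] -> [8, 32, 40, 46]
  Split: [42, 47, 12, 48] -> [42, 47] and [12, 48]
    Split: [42, 47] -> [42] and [47]
    Merge: [42] + [47] -> [42, 47]
    Split: [12, 48] -> [12] and [48]
    Merge: [12] + [48] -> [12, 48]
  Merge: [42, 47] + [12, 48] -> [12, 42, 47, 48]
Merge: [8, 32, 40, 46] + [12, 42, 47, 48] -> [8, 12, 32, 40, 42, 46, 47, 48]

Final sorted array: [8, 12, 32, 40, 42, 46, 47, 48]

The merge sort proceeds by recursively splitting the array and merging sorted halves.
After all merges, the sorted array is [8, 12, 32, 40, 42, 46, 47, 48].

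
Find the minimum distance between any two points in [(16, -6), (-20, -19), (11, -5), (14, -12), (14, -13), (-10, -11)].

Computing all pairwise distances among 6 points:

d((16, -6), (-20, -19)) = 38.2753
d((16, -6), (11, -5)) = 5.099
d((16, -6), (14, -12)) = 6.3246
d((16, -6), (14, -13)) = 7.2801
d((16, -6), (-10, -11)) = 26.4764
d((-20, -19), (11, -5)) = 34.0147
d((-20, -19), (14, -12)) = 34.7131
d((-20, -19), (14, -13)) = 34.5254
d((-20, -19), (-10, -11)) = 12.8062
d((11, -5), (14, -12)) = 7.6158
d((11, -5), (14, -13)) = 8.544
d((11, -5), (-10, -11)) = 21.8403
d((14, -12), (14, -13)) = 1.0 <-- minimum
d((14, -12), (-10, -11)) = 24.0208
d((14, -13), (-10, -11)) = 24.0832

Closest pair: (14, -12) and (14, -13) with distance 1.0

The closest pair is (14, -12) and (14, -13) with Euclidean distance 1.0. For 6 points, brute-force pairwise comparison is shown above. For large n, the divide-and-conquer algorithm (sort by x, recurse on halves, check the dividing strip) achieves O(n log n).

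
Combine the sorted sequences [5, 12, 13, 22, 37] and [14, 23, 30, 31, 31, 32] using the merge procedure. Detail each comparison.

Merging process:

Compare 5 vs 14: take 5 from left. Merged: [5]
Compare 12 vs 14: take 12 from left. Merged: [5, 12]
Compare 13 vs 14: take 13 from left. Merged: [5, 12, 13]
Compare 22 vs 14: take 14 from right. Merged: [5, 12, 13, 14]
Compare 22 vs 23: take 22 from left. Merged: [5, 12, 13, 14, 22]
Compare 37 vs 23: take 23 from right. Merged: [5, 12, 13, 14, 22, 23]
Compare 37 vs 30: take 30 from right. Merged: [5, 12, 13, 14, 22, 23, 30]
Compare 37 vs 31: take 31 from right. Merged: [5, 12, 13, 14, 22, 23, 30, 31]
Compare 37 vs 31: take 31 from right. Merged: [5, 12, 13, 14, 22, 23, 30, 31, 31]
Compare 37 vs 32: take 32 from right. Merged: [5, 12, 13, 14, 22, 23, 30, 31, 31, 32]
Append remaining from left: [37]. Merged: [5, 12, 13, 14, 22, 23, 30, 31, 31, 32, 37]

Final merged array: [5, 12, 13, 14, 22, 23, 30, 31, 31, 32, 37]
Total comparisons: 10

The merged array is [5, 12, 13, 14, 22, 23, 30, 31, 31, 32, 37], requiring 10 comparisons. The merge step runs in O(n) time where n is the total number of elements.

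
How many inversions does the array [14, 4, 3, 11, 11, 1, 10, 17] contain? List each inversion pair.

Finding inversions in [14, 4, 3, 11, 11, 1, 10, 17]:

(0, 1): arr[0]=14 > arr[1]=4
(0, 2): arr[0]=14 > arr[2]=3
(0, 3): arr[0]=14 > arr[3]=11
(0, 4): arr[0]=14 > arr[4]=11
(0, 5): arr[0]=14 > arr[5]=1
(0, 6): arr[0]=14 > arr[6]=10
(1, 2): arr[1]=4 > arr[2]=3
(1, 5): arr[1]=4 > arr[5]=1
(2, 5): arr[2]=3 > arr[5]=1
(3, 5): arr[3]=11 > arr[5]=1
(3, 6): arr[3]=11 > arr[6]=10
(4, 5): arr[4]=11 > arr[5]=1
(4, 6): arr[4]=11 > arr[6]=10

Total inversions: 13

The array has 13 inversion(s): (0,1), (0,2), (0,3), (0,4), (0,5), (0,6), (1,2), (1,5), (2,5), (3,5), (3,6), (4,5), (4,6). Each pair (i,j) satisfies i < j and arr[i] > arr[j].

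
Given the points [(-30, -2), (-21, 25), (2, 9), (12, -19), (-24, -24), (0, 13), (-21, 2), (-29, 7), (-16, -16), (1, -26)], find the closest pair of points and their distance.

Computing all pairwise distances among 10 points:

d((-30, -2), (-21, 25)) = 28.4605
d((-30, -2), (2, 9)) = 33.8378
d((-30, -2), (12, -19)) = 45.31
d((-30, -2), (-24, -24)) = 22.8035
d((-30, -2), (0, 13)) = 33.541
d((-30, -2), (-21, 2)) = 9.8489
d((-30, -2), (-29, 7)) = 9.0554
d((-30, -2), (-16, -16)) = 19.799
d((-30, -2), (1, -26)) = 39.2046
d((-21, 25), (2, 9)) = 28.0179
d((-21, 25), (12, -19)) = 55.0
d((-21, 25), (-24, -24)) = 49.0918
d((-21, 25), (0, 13)) = 24.1868
d((-21, 25), (-21, 2)) = 23.0
d((-21, 25), (-29, 7)) = 19.6977
d((-21, 25), (-16, -16)) = 41.3038
d((-21, 25), (1, -26)) = 55.5428
d((2, 9), (12, -19)) = 29.7321
d((2, 9), (-24, -24)) = 42.0119
d((2, 9), (0, 13)) = 4.4721 <-- minimum
d((2, 9), (-21, 2)) = 24.0416
d((2, 9), (-29, 7)) = 31.0644
d((2, 9), (-16, -16)) = 30.8058
d((2, 9), (1, -26)) = 35.0143
d((12, -19), (-24, -24)) = 36.3456
d((12, -19), (0, 13)) = 34.176
d((12, -19), (-21, 2)) = 39.1152
d((12, -19), (-29, 7)) = 48.5489
d((12, -19), (-16, -16)) = 28.1603
d((12, -19), (1, -26)) = 13.0384
d((-24, -24), (0, 13)) = 44.1022
d((-24, -24), (-21, 2)) = 26.1725
d((-24, -24), (-29, 7)) = 31.4006
d((-24, -24), (-16, -16)) = 11.3137
d((-24, -24), (1, -26)) = 25.0799
d((0, 13), (-21, 2)) = 23.7065
d((0, 13), (-29, 7)) = 29.6142
d((0, 13), (-16, -16)) = 33.121
d((0, 13), (1, -26)) = 39.0128
d((-21, 2), (-29, 7)) = 9.434
d((-21, 2), (-16, -16)) = 18.6815
d((-21, 2), (1, -26)) = 35.609
d((-29, 7), (-16, -16)) = 26.4197
d((-29, 7), (1, -26)) = 44.5982
d((-16, -16), (1, -26)) = 19.7231

Closest pair: (2, 9) and (0, 13) with distance 4.4721

The closest pair is (2, 9) and (0, 13) with Euclidean distance 4.4721. For 10 points, brute-force pairwise comparison is shown above. For large n, the divide-and-conquer algorithm (sort by x, recurse on halves, check the dividing strip) achieves O(n log n).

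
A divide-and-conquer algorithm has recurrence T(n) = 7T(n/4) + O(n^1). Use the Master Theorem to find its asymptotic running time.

Master Theorem for T(n) = 7T(n/4) + O(n^1):

a = 7, b = 4, c = 1
log_b(a) = log_4(7) = 1.4037

Case 1: c = 1 < log_4(7) = 1.4037
T(n) = O(n^(log_4 7))

For T(n) = 7T(n/4) + O(n^1): log_4(7) = 1.4037. This is Case 1 of the Master Theorem (c < log_b(a), work dominated by leaves), giving O(n^(log_4 7)).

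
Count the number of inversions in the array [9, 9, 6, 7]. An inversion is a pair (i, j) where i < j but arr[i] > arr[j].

Finding inversions in [9, 9, 6, 7]:

(0, 2): arr[0]=9 > arr[2]=6
(0, 3): arr[0]=9 > arr[3]=7
(1, 2): arr[1]=9 > arr[2]=6
(1, 3): arr[1]=9 > arr[3]=7

Total inversions: 4

The array has 4 inversion(s): (0,2), (0,3), (1,2), (1,3). Each pair (i,j) satisfies i < j and arr[i] > arr[j].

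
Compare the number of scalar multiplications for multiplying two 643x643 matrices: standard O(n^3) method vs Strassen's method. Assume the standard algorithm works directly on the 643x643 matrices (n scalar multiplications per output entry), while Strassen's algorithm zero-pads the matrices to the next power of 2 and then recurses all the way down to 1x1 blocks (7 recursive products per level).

Matrix multiplication for 643x643 matrices:

Strassen's algorithm requires power-of-2 dimensions. Pad 643x643 to 1024x1024 (next power of 2).

Standard algorithm: 643^3 = 265847707 multiplications
Strassen's algorithm: 7^(log2(1024)) = 7^10 = 282475249 multiplications
Difference: 265847707 - 282475249 = -16627542 (Strassen uses MORE here due to padding overhead — for small or just-over-power-of-2 n, padding can outweigh the per-level savings)

Standard: 265847707 multiplications (643^3). Strassen: 282475249 multiplications (7^10, after padding to 1024x1024). Strassen reduces 8 recursive multiplications to 7 at each level.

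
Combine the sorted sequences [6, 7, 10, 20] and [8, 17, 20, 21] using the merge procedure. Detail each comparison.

Merging process:

Compare 6 vs 8: take 6 from left. Merged: [6]
Compare 7 vs 8: take 7 from left. Merged: [6, 7]
Compare 10 vs 8: take 8 from right. Merged: [6, 7, 8]
Compare 10 vs 17: take 10 from left. Merged: [6, 7, 8, 10]
Compare 20 vs 17: take 17 from right. Merged: [6, 7, 8, 10, 17]
Compare 20 vs 20: take 20 from left. Merged: [6, 7, 8, 10, 17, 20]
Append remaining from right: [20, 21]. Merged: [6, 7, 8, 10, 17, 20, 20, 21]

Final merged array: [6, 7, 8, 10, 17, 20, 20, 21]
Total comparisons: 6

The merged array is [6, 7, 8, 10, 17, 20, 20, 21], requiring 6 comparisons. The merge step runs in O(n) time where n is the total number of elements.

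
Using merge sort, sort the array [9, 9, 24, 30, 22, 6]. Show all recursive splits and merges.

Merge sort trace:

Split: [9, 9, 24, 30, 22, 6] -> [9, 9, 24] and [30, 22, 6]
  Split: [9, 9, 24] -> [9] and [9, 24]
    Split: [9, 24] -> [9] and [24]
    Merge: [9] + [24] -> [9, 24]
  Merge: [9] + [9, 24] -> [9, 9, 24]
  Split: [30, 22, 6] -> [30] and [22, 6]
    Split: [22, 6] -> [22] and [6]
    Merge: [22] + [6] -> [6, 22]
  Merge: [30] + [6, 22] -> [6, 22, 30]
Merge: [9, 9, 24] + [6, 22, 30] -> [6, 9, 9, 22, 24, 30]

Final sorted array: [6, 9, 9, 22, 24, 30]

The merge sort proceeds by recursively splitting the array and merging sorted halves.
After all merges, the sorted array is [6, 9, 9, 22, 24, 30].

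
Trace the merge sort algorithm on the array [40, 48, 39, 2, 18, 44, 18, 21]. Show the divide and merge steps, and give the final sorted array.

Merge sort trace:

Split: [40, 48, 39, 2, 18, 44, 18, 21] -> [40, 48, 39, 2] and [18, 44, 18, 21]
  Split: [40, 48, 39, 2] -> [40, 48] and [39, 2]
    Split: [40, 48] -> [40] and [48]
    Merge: [40] + [48] -> [40, 48]
    Split: [39, 2] -> [39] and [2]
    Merge: [39] + [2] -> [2, 39]
  Merge: [40, 48] + [2, 39] -> [2, 39, 40, 48]
  Split: [18, 44, 18, 21] -> [18, 44] and [18, 21]
    Split: [18, 44] -> [18] and [44]
    Merge: [18] + [44] -> [18, 44]
    Split: [18, 21] -> [18] and [21]
    Merge: [18] + [21] -> [18, 21]
  Merge: [18, 44] + [18, 21] -> [18, 18, 21, 44]
Merge: [2, 39, 40, 48] + [18, 18, 21, 44] -> [2, 18, 18, 21, 39, 40, 44, 48]

Final sorted array: [2, 18, 18, 21, 39, 40, 44, 48]

The merge sort proceeds by recursively splitting the array and merging sorted halves.
After all merges, the sorted array is [2, 18, 18, 21, 39, 40, 44, 48].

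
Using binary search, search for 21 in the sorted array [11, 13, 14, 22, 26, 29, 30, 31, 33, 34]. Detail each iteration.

Binary search for 21 in [11, 13, 14, 22, 26, 29, 30, 31, 33, 34]:

lo=0, hi=9, mid=4, arr[mid]=26 -> 26 > 21, search left half
lo=0, hi=3, mid=1, arr[mid]=13 -> 13 < 21, search right half
lo=2, hi=3, mid=2, arr[mid]=14 -> 14 < 21, search right half
lo=3, hi=3, mid=3, arr[mid]=22 -> 22 > 21, search left half
lo=3 > hi=2, target 21 not found

Binary search determines that 21 is not in the array after 4 comparisons. The search space was exhausted without finding the target.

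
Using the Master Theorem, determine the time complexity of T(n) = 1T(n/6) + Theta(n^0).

Master Theorem for T(n) = 1T(n/6) + O(n^0):

a = 1, b = 6, c = 0
log_b(a) = log_6(1) = 0.0000

Case 2: c = 0 = log_6(1) = 0.0000
T(n) = O(n^0 log n) = O(log n)

For T(n) = 1T(n/6) + O(n^0): log_6(1) = 0.0000. This is Case 2 of the Master Theorem (c = log_b(a), equal work at all levels), giving O(log n).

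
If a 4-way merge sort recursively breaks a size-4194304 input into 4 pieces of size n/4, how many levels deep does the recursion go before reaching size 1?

For divide and conquer with division factor 4:

Problem sizes at each level:
Level 0: 4194304
Level 1: 1048576
Level 2: 262144
Level 3: 65536
Level 4: 16384
Level 5: 4096
Level 6: 1024
Level 7: 256
Level 8: 64
Level 9: 16
Level 10: 4
Level 11: 1

The root is level 0 and the size-1 base case is level 11 (the tree spans levels 0 through 11, i.e. 12 levels counting the root), so the depth is the number of divisions: log_4(4194304) = 11

The recursion tree depth is log_4(4194304) = 11. At each level, the problem size is divided by 4, so it takes 11 divisions to reduce to a base case of size 1. The algorithm makes 4 recursive calls at each level.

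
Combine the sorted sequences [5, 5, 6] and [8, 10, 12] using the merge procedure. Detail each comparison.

Merging process:

Compare 5 vs 8: take 5 from left. Merged: [5]
Compare 5 vs 8: take 5 from left. Merged: [5, 5]
Compare 6 vs 8: take 6 from left. Merged: [5, 5, 6]
Append remaining from right: [8, 10, 12]. Merged: [5, 5, 6, 8, 10, 12]

Final merged array: [5, 5, 6, 8, 10, 12]
Total comparisons: 3

The merged array is [5, 5, 6, 8, 10, 12], requiring 3 comparisons. The merge step runs in O(n) time where n is the total number of elements.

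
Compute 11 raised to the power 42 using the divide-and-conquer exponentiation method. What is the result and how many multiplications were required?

Computing 11^42 by squaring (build up from 11^1; each line after the first costs one multiplication):

11^1 = 11
11^2 = (11^1)^2 = 11^2 = 121
11^4 = (11^2)^2 = 121^2 = 14641
11^5 = 11 * 11^4 = 11 * 14641 = 161051
11^10 = (11^5)^2 = 161051^2 = 25937424601
11^20 = (11^10)^2 = 25937424601^2 = 672749994932560009201
11^21 = 11 * 11^20 = 11 * 672749994932560009201 = 7400249944258160101211
11^42 = (11^21)^2 = 7400249944258160101211^2 = 54763699237492901685126120802225273763666521

Result: 54763699237492901685126120802225273763666521
Multiplications needed: 7 (7 lines after 11^1)

11^42 = 54763699237492901685126120802225273763666521. Using exponentiation by squaring, this requires 7 multiplications. The key idea: if the exponent is even, square the half-power; if odd, multiply by the base once.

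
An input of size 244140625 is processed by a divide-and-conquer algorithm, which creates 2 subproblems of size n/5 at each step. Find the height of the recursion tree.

For divide and conquer with division factor 5:

Problem sizes at each level:
Level 0: 244140625
Level 1: 48828125
Level 2: 9765625
Level 3: 1953125
Level 4: 390625
Level 5: 78125
Level 6: 15625
Level 7: 3125
Level 8: 625
Level 9: 125
Level 10: 25
Level 11: 5
Level 12: 1

The root is level 0 and the size-1 base case is level 12 (the tree spans levels 0 through 12, i.e. 13 levels counting the root), so the depth is the number of divisions: log_5(244140625) = 12

The recursion tree depth is log_5(244140625) = 12. At each level, the problem size is divided by 5, so it takes 12 divisions to reduce to a base case of size 1. The algorithm makes 2 recursive calls at each level.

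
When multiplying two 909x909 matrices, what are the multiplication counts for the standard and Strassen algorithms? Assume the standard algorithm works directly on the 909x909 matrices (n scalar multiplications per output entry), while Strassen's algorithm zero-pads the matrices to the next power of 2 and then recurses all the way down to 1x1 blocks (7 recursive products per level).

Matrix multiplication for 909x909 matrices:

Strassen's algorithm requires power-of-2 dimensions. Pad 909x909 to 1024x1024 (next power of 2).

Standard algorithm: 909^3 = 751089429 multiplications
Strassen's algorithm: 7^(log2(1024)) = 7^10 = 282475249 multiplications
Savings: 751089429 - 282475249 = 468614180 multiplications

Standard: 751089429 multiplications (909^3). Strassen: 282475249 multiplications (7^10, after padding to 1024x1024). Strassen reduces 8 recursive multiplications to 7 at each level.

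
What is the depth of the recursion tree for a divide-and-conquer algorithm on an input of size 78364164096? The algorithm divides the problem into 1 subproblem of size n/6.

For divide and conquer with division factor 6:

Problem sizes at each level:
Level 0: 78364164096
Level 1: 13060694016
Level 2: 2176782336
Level 3: 362797056
Level 4: 60466176
Level 5: 10077696
Level 6: 1679616
Level 7: 279936
Level 8: 46656
Level 9: 7776
Level 10: 1296
Level 11: 216
Level 12: 36
Level 13: 6
Level 14: 1

The root is level 0 and the size-1 base case is level 14 (the tree spans levels 0 through 14, i.e. 15 levels counting the root), so the depth is the number of divisions: log_6(78364164096) = 14

The recursion tree depth is log_6(78364164096) = 14. At each level, the problem size is divided by 6, so it takes 14 divisions to reduce to a base case of size 1. The algorithm makes 1 recursive call at each level.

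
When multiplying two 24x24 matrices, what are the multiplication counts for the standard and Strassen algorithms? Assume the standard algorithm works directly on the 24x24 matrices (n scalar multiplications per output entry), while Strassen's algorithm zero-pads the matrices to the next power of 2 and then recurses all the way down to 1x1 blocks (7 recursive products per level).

Matrix multiplication for 24x24 matrices:

Strassen's algorithm requires power-of-2 dimensions. Pad 24x24 to 32x32 (next power of 2).

Standard algorithm: 24^3 = 13824 multiplications
Strassen's algorithm: 7^(log2(32)) = 7^5 = 16807 multiplications
Difference: 13824 - 16807 = -2983 (Strassen uses MORE here due to padding overhead — for small or just-over-power-of-2 n, padding can outweigh the per-level savings)

Standard: 13824 multiplications (24^3). Strassen: 16807 multiplications (7^5, after padding to 32x32). Strassen reduces 8 recursive multiplications to 7 at each level.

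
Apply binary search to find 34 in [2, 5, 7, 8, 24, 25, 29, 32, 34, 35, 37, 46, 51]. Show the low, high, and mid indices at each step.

Binary search for 34 in [2, 5, 7, 8, 24, 25, 29, 32, 34, 35, 37, 46, 51]:

lo=0, hi=12, mid=6, arr[mid]=29 -> 29 < 34, search right half
lo=7, hi=12, mid=9, arr[mid]=35 -> 35 > 34, search left half
lo=7, hi=8, mid=7, arr[mid]=32 -> 32 < 34, search right half
lo=8, hi=8, mid=8, arr[mid]=34 -> Found target at index 8!

Binary search finds 34 at index 8 after 4 comparisons. The search repeatedly halves the search space by comparing with the middle element.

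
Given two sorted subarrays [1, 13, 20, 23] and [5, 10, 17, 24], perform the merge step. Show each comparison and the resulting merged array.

Merging process:

Compare 1 vs 5: take 1 from left. Merged: [1]
Compare 13 vs 5: take 5 from right. Merged: [1, 5]
Compare 13 vs 10: take 10 from right. Merged: [1, 5, 10]
Compare 13 vs 17: take 13 from left. Merged: [1, 5, 10, 13]
Compare 20 vs 17: take 17 from right. Merged: [1, 5, 10, 13, 17]
Compare 20 vs 24: take 20 from left. Merged: [1, 5, 10, 13, 17, 20]
Compare 23 vs 24: take 23 from left. Merged: [1, 5, 10, 13, 17, 20, 23]
Append remaining from right: [24]. Merged: [1, 5, 10, 13, 17, 20, 23, 24]

Final merged array: [1, 5, 10, 13, 17, 20, 23, 24]
Total comparisons: 7

The merged array is [1, 5, 10, 13, 17, 20, 23, 24], requiring 7 comparisons. The merge step runs in O(n) time where n is the total number of elements.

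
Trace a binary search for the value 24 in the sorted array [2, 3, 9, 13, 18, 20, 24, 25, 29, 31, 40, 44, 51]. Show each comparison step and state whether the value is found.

Binary search for 24 in [2, 3, 9, 13, 18, 20, 24, 25, 29, 31, 40, 44, 51]:

lo=0, hi=12, mid=6, arr[mid]=24 -> Found target at index 6!

Binary search finds 24 at index 6 after 1 comparisons. The search repeatedly halves the search space by comparing with the middle element.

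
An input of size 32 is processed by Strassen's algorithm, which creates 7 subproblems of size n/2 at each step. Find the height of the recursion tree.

For divide and conquer with division factor 2:

Problem sizes at each level:
Level 0: 32
Level 1: 16
Level 2: 8
Level 3: 4
Level 4: 2
Level 5: 1

The root is level 0 and the size-1 base case is level 5 (the tree spans levels 0 through 5, i.e. 6 levels counting the root), so the depth is the number of divisions: log_2(32) = 5

The recursion tree depth is log_2(32) = 5. At each level, the problem size is divided by 2, so it takes 5 divisions to reduce to a base case of size 1. The algorithm makes 7 recursive calls at each level.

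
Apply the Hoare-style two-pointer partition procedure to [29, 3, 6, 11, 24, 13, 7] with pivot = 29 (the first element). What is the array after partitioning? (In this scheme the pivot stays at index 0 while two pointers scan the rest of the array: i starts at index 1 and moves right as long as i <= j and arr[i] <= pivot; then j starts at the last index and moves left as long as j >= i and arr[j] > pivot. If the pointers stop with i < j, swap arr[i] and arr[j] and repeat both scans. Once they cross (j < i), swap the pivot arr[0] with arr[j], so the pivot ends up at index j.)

Hoare-style two-pointer partition with pivot = 29:

Initial array: [29, 3, 6, 11, 24, 13, 7]

Pointers start at i = 1, j = 6.
i ends at 7, j ends at 6: the pointers have crossed (j < i), so scanning stops.

Swap pivot arr[0] with arr[6] to place pivot at position 6: [7, 3, 6, 11, 24, 13, 29]
Pivot position: 6

After partitioning with pivot 29, the array becomes [7, 3, 6, 11, 24, 13, 29]. The pivot is placed at index 6. All elements to the left of the pivot are <= 29, and all elements to the right are > 29.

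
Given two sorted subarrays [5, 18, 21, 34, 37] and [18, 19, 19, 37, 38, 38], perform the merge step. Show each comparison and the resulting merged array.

Merging process:

Compare 5 vs 18: take 5 from left. Merged: [5]
Compare 18 vs 18: take 18 from left. Merged: [5, 18]
Compare 21 vs 18: take 18 from right. Merged: [5, 18, 18]
Compare 21 vs 19: take 19 from right. Merged: [5, 18, 18, 19]
Compare 21 vs 19: take 19 from right. Merged: [5, 18, 18, 19, 19]
Compare 21 vs 37: take 21 from left. Merged: [5, 18, 18, 19, 19, 21]
Compare 34 vs 37: take 34 from left. Merged: [5, 18, 18, 19, 19, 21, 34]
Compare 37 vs 37: take 37 from left. Merged: [5, 18, 18, 19, 19, 21, 34, 37]
Append remaining from right: [37, 38, 38]. Merged: [5, 18, 18, 19, 19, 21, 34, 37, 37, 38, 38]

Final merged array: [5, 18, 18, 19, 19, 21, 34, 37, 37, 38, 38]
Total comparisons: 8

The merged array is [5, 18, 18, 19, 19, 21, 34, 37, 37, 38, 38], requiring 8 comparisons. The merge step runs in O(n) time where n is the total number of elements.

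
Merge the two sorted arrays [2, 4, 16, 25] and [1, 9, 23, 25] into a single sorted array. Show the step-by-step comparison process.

Merging process:

Compare 2 vs 1: take 1 from right. Merged: [1]
Compare 2 vs 9: take 2 from left. Merged: [1, 2]
Compare 4 vs 9: take 4 from left. Merged: [1, 2, 4]
Compare 16 vs 9: take 9 from right. Merged: [1, 2, 4, 9]
Compare 16 vs 23: take 16 from left. Merged: [1, 2, 4, 9, 16]
Compare 25 vs 23: take 23 from right. Merged: [1, 2, 4, 9, 16, 23]
Compare 25 vs 25: take 25 from left. Merged: [1, 2, 4, 9, 16, 23, 25]
Append remaining from right: [25]. Merged: [1, 2, 4, 9, 16, 23, 25, 25]

Final merged array: [1, 2, 4, 9, 16, 23, 25, 25]
Total comparisons: 7

The merged array is [1, 2, 4, 9, 16, 23, 25, 25], requiring 7 comparisons. The merge step runs in O(n) time where n is the total number of elements.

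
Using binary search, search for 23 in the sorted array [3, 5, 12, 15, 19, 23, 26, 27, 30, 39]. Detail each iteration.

Binary search for 23 in [3, 5, 12, 15, 19, 23, 26, 27, 30, 39]:

lo=0, hi=9, mid=4, arr[mid]=19 -> 19 < 23, search right half
lo=5, hi=9, mid=7, arr[mid]=27 -> 27 > 23, search left half
lo=5, hi=6, mid=5, arr[mid]=23 -> Found target at index 5!

Binary search finds 23 at index 5 after 3 comparisons. The search repeatedly halves the search space by comparing with the middle element.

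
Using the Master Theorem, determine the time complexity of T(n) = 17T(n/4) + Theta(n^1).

Master Theorem for T(n) = 17T(n/4) + O(n^1):

a = 17, b = 4, c = 1
log_b(a) = log_4(17) = 2.0437

Case 1: c = 1 < log_4(17) = 2.0437
T(n) = O(n^(log_4 17))

For T(n) = 17T(n/4) + O(n^1): log_4(17) = 2.0437. This is Case 1 of the Master Theorem (c < log_b(a), work dominated by leaves), giving O(n^(log_4 17)).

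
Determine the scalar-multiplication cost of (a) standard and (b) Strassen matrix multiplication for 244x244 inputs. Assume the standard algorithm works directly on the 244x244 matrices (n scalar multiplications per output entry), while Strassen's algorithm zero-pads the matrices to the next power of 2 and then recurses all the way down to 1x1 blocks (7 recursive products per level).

Matrix multiplication for 244x244 matrices:

Strassen's algorithm requires power-of-2 dimensions. Pad 244x244 to 256x256 (next power of 2).

Standard algorithm: 244^3 = 14526784 multiplications
Strassen's algorithm: 7^(log2(256)) = 7^8 = 5764801 multiplications
Savings: 14526784 - 5764801 = 8761983 multiplications

Standard: 14526784 multiplications (244^3). Strassen: 5764801 multiplications (7^8, after padding to 256x256). Strassen reduces 8 recursive multiplications to 7 at each level.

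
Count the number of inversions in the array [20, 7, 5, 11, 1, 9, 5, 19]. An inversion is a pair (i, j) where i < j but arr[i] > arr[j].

Finding inversions in [20, 7, 5, 11, 1, 9, 5, 19]:

(0, 1): arr[0]=20 > arr[1]=7
(0, 2): arr[0]=20 > arr[2]=5
(0, 3): arr[0]=20 > arr[3]=11
(0, 4): arr[0]=20 > arr[4]=1
(0, 5): arr[0]=20 > arr[5]=9
(0, 6): arr[0]=20 > arr[6]=5
(0, 7): arr[0]=20 > arr[7]=19
(1, 2): arr[1]=7 > arr[2]=5
(1, 4): arr[1]=7 > arr[4]=1
(1, 6): arr[1]=7 > arr[6]=5
(2, 4): arr[2]=5 > arr[4]=1
(3, 4): arr[3]=11 > arr[4]=1
(3, 5): arr[3]=11 > arr[5]=9
(3, 6): arr[3]=11 > arr[6]=5
(5, 6): arr[5]=9 > arr[6]=5

Total inversions: 15

The array has 15 inversion(s): (0,1), (0,2), (0,3), (0,4), (0,5), (0,6), (0,7), (1,2), (1,4), (1,6), (2,4), (3,4), (3,5), (3,6), (5,6). Each pair (i,j) satisfies i < j and arr[i] > arr[j].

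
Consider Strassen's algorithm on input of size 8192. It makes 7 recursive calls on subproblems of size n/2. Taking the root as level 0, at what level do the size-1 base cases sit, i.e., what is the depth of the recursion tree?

For divide and conquer with division factor 2:

Problem sizes at each level:
Level 0: 8192
Level 1: 4096
Level 2: 2048
Level 3: 1024
Level 4: 512
Level 5: 256
Level 6: 128
Level 7: 64
Level 8: 32
Level 9: 16
Level 10: 8
Level 11: 4
Level 12: 2
Level 13: 1

The root is level 0 and the size-1 base case is level 13 (the tree spans levels 0 through 13, i.e. 14 levels counting the root), so the depth is the number of divisions: log_2(8192) = 13

The recursion tree depth is log_2(8192) = 13. At each level, the problem size is divided by 2, so it takes 13 divisions to reduce to a base case of size 1. The algorithm makes 7 recursive calls at each level.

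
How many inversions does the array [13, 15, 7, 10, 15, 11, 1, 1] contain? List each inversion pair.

Finding inversions in [13, 15, 7, 10, 15, 11, 1, 1]:

(0, 2): arr[0]=13 > arr[2]=7
(0, 3): arr[0]=13 > arr[3]=10
(0, 5): arr[0]=13 > arr[5]=11
(0, 6): arr[0]=13 > arr[6]=1
(0, 7): arr[0]=13 > arr[7]=1
(1, 2): arr[1]=15 > arr[2]=7
(1, 3): arr[1]=15 > arr[3]=10
(1, 5): arr[1]=15 > arr[5]=11
(1, 6): arr[1]=15 > arr[6]=1
(1, 7): arr[1]=15 > arr[7]=1
(2, 6): arr[2]=7 > arr[6]=1
(2, 7): arr[2]=7 > arr[7]=1
(3, 6): arr[3]=10 > arr[6]=1
(3, 7): arr[3]=10 > arr[7]=1
(4, 5): arr[4]=15 > arr[5]=11
(4, 6): arr[4]=15 > arr[6]=1
(4, 7): arr[4]=15 > arr[7]=1
(5, 6): arr[5]=11 > arr[6]=1
(5, 7): arr[5]=11 > arr[7]=1

Total inversions: 19

The array has 19 inversion(s): (0,2), (0,3), (0,5), (0,6), (0,7), (1,2), (1,3), (1,5), (1,6), (1,7), (2,6), (2,7), (3,6), (3,7), (4,5), (4,6), (4,7), (5,6), (5,7). Each pair (i,j) satisfies i < j and arr[i] > arr[j].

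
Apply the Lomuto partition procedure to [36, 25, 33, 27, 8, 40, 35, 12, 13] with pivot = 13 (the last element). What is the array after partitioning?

Lomuto partition with pivot = 13:

Initial array: [36, 25, 33, 27, 8, 40, 35, 12, 13]

arr[0]=36 > 13: no swap
arr[1]=25 > 13: no swap
arr[2]=33 > 13: no swap
arr[3]=27 > 13: no swap
arr[4]=8 <= 13: swap with position 0, array becomes [8, 25, 33, 27, 36, 40, 35, 12, 13]
arr[5]=40 > 13: no swap
arr[6]=35 > 13: no swap
arr[7]=12 <= 13: swap with position 1, array becomes [8, 12, 33, 27, 36, 40, 35, 25, 13]

Place pivot at position 2: [8, 12, 13, 27, 36, 40, 35, 25, 33]
Pivot position: 2

After partitioning with pivot 13, the array becomes [8, 12, 13, 27, 36, 40, 35, 25, 33]. The pivot is placed at index 2. All elements to the left of the pivot are <= 13, and all elements to the right are > 13.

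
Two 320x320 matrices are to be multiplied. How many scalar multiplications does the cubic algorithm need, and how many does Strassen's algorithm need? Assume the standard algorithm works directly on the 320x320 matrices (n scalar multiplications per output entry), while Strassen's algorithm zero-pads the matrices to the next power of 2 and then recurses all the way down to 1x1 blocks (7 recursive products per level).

Matrix multiplication for 320x320 matrices:

Strassen's algorithm requires power-of-2 dimensions. Pad 320x320 to 512x512 (next power of 2).

Standard algorithm: 320^3 = 32768000 multiplications
Strassen's algorithm: 7^(log2(512)) = 7^9 = 40353607 multiplications
Difference: 32768000 - 40353607 = -7585607 (Strassen uses MORE here due to padding overhead — for small or just-over-power-of-2 n, padding can outweigh the per-level savings)

Standard: 32768000 multiplications (320^3). Strassen: 40353607 multiplications (7^9, after padding to 512x512). Strassen reduces 8 recursive multiplications to 7 at each level.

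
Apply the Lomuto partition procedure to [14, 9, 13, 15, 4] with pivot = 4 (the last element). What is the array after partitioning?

Lomuto partition with pivot = 4:

Initial array: [14, 9, 13, 15, 4]

arr[0]=14 > 4: no swap
arr[1]=9 > 4: no swap
arr[2]=13 > 4: no swap
arr[3]=15 > 4: no swap

Place pivot at position 0: [4, 9, 13, 15, 14]
Pivot position: 0

After partitioning with pivot 4, the array becomes [4, 9, 13, 15, 14]. The pivot is placed at index 0. All elements to the left of the pivot are <= 4, and all elements to the right are > 4.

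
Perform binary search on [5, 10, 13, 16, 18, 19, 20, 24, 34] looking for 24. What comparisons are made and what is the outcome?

Binary search for 24 in [5, 10, 13, 16, 18, 19, 20, 24, 34]:

lo=0, hi=8, mid=4, arr[mid]=18 -> 18 < 24, search right half
lo=5, hi=8, mid=6, arr[mid]=20 -> 20 < 24, search right half
lo=7, hi=8, mid=7, arr[mid]=24 -> Found target at index 7!

Binary search finds 24 at index 7 after 3 comparisons. The search repeatedly halves the search space by comparing with the middle element.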